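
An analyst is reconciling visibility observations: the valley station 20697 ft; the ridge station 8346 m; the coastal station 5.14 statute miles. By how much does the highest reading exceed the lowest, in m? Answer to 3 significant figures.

2040 m

the valley station: 20697 ft = 6308.45 m.
the coastal station: 5.14 SM = 8272.03 m.
Spread: 8346.00 − 6308.45 = 2040 m.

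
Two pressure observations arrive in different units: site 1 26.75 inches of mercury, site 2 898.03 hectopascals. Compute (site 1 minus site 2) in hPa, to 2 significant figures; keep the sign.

7.8 hPa

site 1: 26.75 inHg = 905.859 hPa.
Difference: 905.859 − 898.030 = 7.8 hPa.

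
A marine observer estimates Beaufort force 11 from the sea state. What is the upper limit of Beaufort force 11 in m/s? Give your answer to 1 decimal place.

32.6 m/s

Beaufort 11 (violent storm) spans 28.5–32.6 m/s.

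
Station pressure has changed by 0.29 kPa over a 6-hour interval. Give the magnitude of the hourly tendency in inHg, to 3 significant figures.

0.29 kPa / 6 h × 0.2953 inHg/kPa = 0.0143 inHg/h.

0.0143 inHg per hour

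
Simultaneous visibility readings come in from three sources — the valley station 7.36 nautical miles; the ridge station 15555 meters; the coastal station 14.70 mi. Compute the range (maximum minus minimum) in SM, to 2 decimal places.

6.23 SM

the valley station: 7.36 nmi = 8.4697 SM.
the ridge station: 15555 m = 9.6654 SM.
Spread: 14.7000 − 8.4697 = 6.23 SM.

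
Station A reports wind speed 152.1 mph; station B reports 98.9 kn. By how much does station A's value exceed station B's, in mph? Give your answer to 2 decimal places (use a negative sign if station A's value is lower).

station B: 98.9 kt = 113.8121 mph.
Difference: 152.1000 − 113.8121 = 38.29 mph.

38.29 mph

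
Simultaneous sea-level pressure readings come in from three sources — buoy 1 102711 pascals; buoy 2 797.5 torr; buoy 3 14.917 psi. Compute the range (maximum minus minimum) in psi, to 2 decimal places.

buoy 1: 102711 Pa = 14.8970 psi.
buoy 2: 797.5 mmHg = 15.4211 psi.
Spread: 15.4211 − 14.8970 = 0.52 psi.

0.52 psi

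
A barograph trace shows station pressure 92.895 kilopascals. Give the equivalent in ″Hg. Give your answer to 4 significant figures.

1 kPa = 0.2953 inHg, so 92.895 × 0.2953 = 27.43 inHg.

27.43 inHg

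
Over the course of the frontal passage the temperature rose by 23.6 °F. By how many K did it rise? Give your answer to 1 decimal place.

For a temperature change the 32° offset cancels: ΔK = 23.6 × 0.5556 = 13.1 K.

13.1 K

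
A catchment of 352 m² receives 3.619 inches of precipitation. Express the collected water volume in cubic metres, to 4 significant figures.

Depth: 3.619 in × 25.4 = 91.9226 mm.
1 mm over 1 m² is 1 L, so volume = 91.9226 × 352 = 32356.755 L = 32.36 m³.

32.36 cubic metres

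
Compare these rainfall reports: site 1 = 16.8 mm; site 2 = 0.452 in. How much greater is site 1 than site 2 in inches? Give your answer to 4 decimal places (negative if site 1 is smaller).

site 1: 16.8 mm = 0.661417 in.
Difference: 0.661417 − 0.452000 = 0.2094 in.

0.2094 in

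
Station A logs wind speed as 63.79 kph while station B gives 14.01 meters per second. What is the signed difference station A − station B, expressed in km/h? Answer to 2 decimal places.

station B: 14.01 m/s = 50.4360 km/h.
Difference: 63.7900 − 50.4360 = 13.35 km/h.

13.35 km/h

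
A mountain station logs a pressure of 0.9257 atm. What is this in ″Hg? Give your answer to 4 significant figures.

1 atm = 29.9213 inHg, so 0.9257 × 29.9213 = 27.70 inHg.

27.70 inHg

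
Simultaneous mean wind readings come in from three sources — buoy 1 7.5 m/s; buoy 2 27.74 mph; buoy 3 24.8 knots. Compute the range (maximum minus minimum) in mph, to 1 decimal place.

buoy 1: 7.5 m/s = 16.777 mph.
buoy 3: 24.8 kt = 28.539 mph.
Spread: 28.539 − 16.777 = 11.8 mph.

11.8 mph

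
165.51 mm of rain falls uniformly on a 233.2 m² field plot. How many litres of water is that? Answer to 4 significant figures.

1 mm over 1 m² is 1 L, so volume = 165.51 × 233.2 = 38596.932 L ≈ 38600 L.

38600 litres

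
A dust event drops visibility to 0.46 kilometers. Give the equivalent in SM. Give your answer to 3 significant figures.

0.286 SM

1 km = 0.621371 SM, so 0.46 × 0.621371 = 0.286 SM.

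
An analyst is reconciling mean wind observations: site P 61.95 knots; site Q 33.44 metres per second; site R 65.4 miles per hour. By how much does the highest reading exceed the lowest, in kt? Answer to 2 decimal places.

site Q: 33.44 m/s = 65.0022 kt.
site R: 65.4 mph = 56.8310 kt.
Spread: 65.0022 − 56.8310 = 8.17 kt.

8.17 kt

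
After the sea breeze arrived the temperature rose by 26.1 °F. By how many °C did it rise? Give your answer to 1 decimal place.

14.5 °C

A change of 1 °C equals a change of 1.8 °F: Δ°C = 26.1 × 0.5556 = 14.5 °C.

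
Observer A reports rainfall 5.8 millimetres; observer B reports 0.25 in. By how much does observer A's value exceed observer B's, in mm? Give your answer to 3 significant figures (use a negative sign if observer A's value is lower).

observer B: 0.25 in = 6.35000 mm.
Difference: 5.80000 − 6.35000 = -0.550 mm.

-0.550 mm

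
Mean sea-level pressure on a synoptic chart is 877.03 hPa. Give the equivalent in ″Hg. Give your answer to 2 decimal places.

1 hPa = 0.02953 inHg, so 877.03 × 0.02953 = 25.90 inHg.

25.90 inHg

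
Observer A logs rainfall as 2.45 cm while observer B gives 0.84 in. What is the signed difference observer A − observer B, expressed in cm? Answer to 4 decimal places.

0.3164 cm

observer B: 0.84 in = 2.133600 cm.
Difference: 2.450000 − 2.133600 = 0.3164 cm.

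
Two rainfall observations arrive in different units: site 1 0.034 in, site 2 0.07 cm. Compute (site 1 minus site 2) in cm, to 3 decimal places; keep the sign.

site 1: 0.034 in = 0.08636 cm.
Difference: 0.08636 − 0.07000 = 0.016 cm.

0.016 cm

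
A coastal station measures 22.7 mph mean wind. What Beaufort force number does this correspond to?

Beaufort force 5

22.7 mph = 10.1 m/s, which is Beaufort 5 (fresh breeze, 8.0–10.7 m/s).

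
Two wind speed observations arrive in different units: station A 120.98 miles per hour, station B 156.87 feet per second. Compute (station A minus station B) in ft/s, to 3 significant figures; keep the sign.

20.6 ft/s

station A: 120.98 mph = 177.437 ft/s.
Difference: 177.437 − 156.870 = 20.6 ft/s.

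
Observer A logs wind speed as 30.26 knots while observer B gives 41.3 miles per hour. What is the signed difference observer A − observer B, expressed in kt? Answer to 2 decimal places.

-5.63 kt

observer B: 41.3 mph = 35.8887 kt.
Difference: 30.2600 − 35.8887 = -5.63 kt.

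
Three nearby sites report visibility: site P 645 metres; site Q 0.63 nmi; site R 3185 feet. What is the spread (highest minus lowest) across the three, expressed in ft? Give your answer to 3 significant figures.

site P: 645 m = 2116.14 ft.
site Q: 0.63 nmi = 3827.95 ft.
Spread: 3827.95 − 2116.14 = 1710 ft.

1710 ft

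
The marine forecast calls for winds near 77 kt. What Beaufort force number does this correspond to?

77 kt lies in the Beaufort 12 band (hurricane force, ≥64 kt).

Beaufort force 12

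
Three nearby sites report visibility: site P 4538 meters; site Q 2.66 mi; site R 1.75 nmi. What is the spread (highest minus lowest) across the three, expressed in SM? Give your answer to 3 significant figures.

0.806 SM

site P: 4538 m = 2.81978 SM.
site R: 1.75 nmi = 2.01386 SM.
Spread: 2.81978 − 2.01386 = 0.806 SM.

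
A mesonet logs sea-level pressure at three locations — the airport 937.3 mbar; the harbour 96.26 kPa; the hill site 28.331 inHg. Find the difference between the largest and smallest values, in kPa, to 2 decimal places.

2.53 kPa

the airport: 937.3 mb = 93.7300 kPa.
the hill site: 28.331 inHg = 95.9398 kPa.
Spread: 96.2600 − 93.7300 = 2.53 kPa.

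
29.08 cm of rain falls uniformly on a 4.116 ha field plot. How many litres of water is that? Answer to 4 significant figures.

Depth: 29.08 cm × 10 = 290.8 mm.
Area: 4.116 ha = 41160 m².
1 mm over 1 m² is 1 L, so volume = 290.8 × 41160 = 11969328 L ≈ 11970000 L.

11970000 litres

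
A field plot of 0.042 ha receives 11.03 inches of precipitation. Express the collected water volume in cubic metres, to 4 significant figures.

117.7 cubic metres

Depth: 11.03 in × 25.4 = 280.162 mm.
Area: 0.042 ha = 420 m².
1 mm over 1 m² is 1 L, so volume = 280.162 × 420 = 117668.04 L = 117.7 m³.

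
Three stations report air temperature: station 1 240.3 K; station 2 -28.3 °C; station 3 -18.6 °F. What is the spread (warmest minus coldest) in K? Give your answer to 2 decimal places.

4.74 K

station 1: 240.3 K = -32.850 °C.
station 3: -18.6 °F = -28.111 °C.
Spread: (-28.111) − (-32.850) = 4.739 °C.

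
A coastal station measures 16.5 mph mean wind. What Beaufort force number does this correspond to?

16.5 mph = 7.4 m/s, which is Beaufort 4 (moderate breeze, 5.5–7.9 m/s).

Beaufort force 4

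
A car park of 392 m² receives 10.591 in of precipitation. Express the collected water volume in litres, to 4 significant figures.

Depth: 10.591 in × 25.4 = 269.0114 mm.
1 mm over 1 m² is 1 L, so volume = 269.0114 × 392 = 105452.47 L ≈ 105500 L.

105500 litres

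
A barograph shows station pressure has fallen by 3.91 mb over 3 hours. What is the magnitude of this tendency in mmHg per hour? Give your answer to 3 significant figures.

3.91 mb / 3 h × 0.750062 mmHg/mb = 0.978 mmHg/h.

0.978 mmHg per hour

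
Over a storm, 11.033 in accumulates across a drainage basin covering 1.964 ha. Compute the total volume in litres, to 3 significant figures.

Depth: 11.033 in × 25.4 = 280.2382 mm.
Area: 1.964 ha = 19640 m².
1 mm over 1 m² is 1 L, so volume = 280.2382 × 19640 = 5503878.2 L ≈ 5500000 L.

5500000 litres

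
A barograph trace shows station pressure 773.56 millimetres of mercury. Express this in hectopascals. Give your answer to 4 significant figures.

1031 hPa

1 mmHg = 1.33322 hPa, so 773.56 × 1.33322 = 1031 hPa.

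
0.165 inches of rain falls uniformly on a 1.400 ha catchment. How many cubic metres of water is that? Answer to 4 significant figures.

58.67 cubic metres

Depth: 0.165 in × 25.4 = 4.191 mm.
Area: 1.400 ha = 14000 m².
1 mm over 1 m² is 1 L, so volume = 4.191 × 14000 = 58674 L = 58.67 m³.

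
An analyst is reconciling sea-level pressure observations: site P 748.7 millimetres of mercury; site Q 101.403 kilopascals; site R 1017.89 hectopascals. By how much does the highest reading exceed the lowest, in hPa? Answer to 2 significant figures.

20 hPa

site P: 748.7 mmHg = 998.18 hPa.
site Q: 101.403 kPa = 1014.03 hPa.
Spread: 1017.89 − 998.18 = 20 hPa.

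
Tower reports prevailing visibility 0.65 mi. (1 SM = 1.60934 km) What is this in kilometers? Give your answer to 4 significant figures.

1.046 km

1 SM = 1.60934 km, so 0.65 × 1.60934 = 1.046 km.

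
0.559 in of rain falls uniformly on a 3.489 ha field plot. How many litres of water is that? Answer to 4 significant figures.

495400 litres

Depth: 0.559 in × 25.4 = 14.1986 mm.
Area: 3.489 ha = 34890 m².
1 mm over 1 m² is 1 L, so volume = 14.1986 × 34890 = 495389.15 L ≈ 495400 L.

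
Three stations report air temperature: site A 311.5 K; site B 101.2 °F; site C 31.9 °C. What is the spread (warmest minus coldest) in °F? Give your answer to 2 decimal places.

11.78 °F

site A: 311.5 K = 38.350 °C.
site B: 101.2 °F = 38.444 °C.
Spread: 38.444 − 31.900 = 6.544 °C = 11.78 °F.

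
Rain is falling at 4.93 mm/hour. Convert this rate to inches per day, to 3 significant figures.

4.66 in/day

4.93 mm/hour × 0.0393701 in/mm × 24 hour/day = 4.66 in/day.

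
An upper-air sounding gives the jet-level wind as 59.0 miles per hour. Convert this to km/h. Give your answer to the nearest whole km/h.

1 mph = 1.60934 km/h, so 59.0 × 1.60934 = 95 km/h.

95 km/h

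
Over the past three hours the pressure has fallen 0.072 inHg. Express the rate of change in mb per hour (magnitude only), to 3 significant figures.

0.813 mb per hour

0.072 inHg / 3 h × 33.8639 mb/inHg = 0.813 mb/h.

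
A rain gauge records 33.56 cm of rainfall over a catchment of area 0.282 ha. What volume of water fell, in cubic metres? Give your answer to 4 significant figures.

946.4 cubic metres

Depth: 33.56 cm × 10 = 335.6 mm.
Area: 0.282 ha = 2820 m².
1 mm over 1 m² is 1 L, so volume = 335.6 × 2820 = 946392 L = 946.4 m³.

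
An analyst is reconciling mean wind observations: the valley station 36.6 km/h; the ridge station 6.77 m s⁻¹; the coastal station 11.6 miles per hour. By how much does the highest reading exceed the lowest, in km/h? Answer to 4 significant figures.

the ridge station: 6.77 m/s = 24.3720 km/h.
the coastal station: 11.6 mph = 18.6684 km/h.
Spread: 36.6000 − 18.6684 = 17.93 km/h.

17.93 km/h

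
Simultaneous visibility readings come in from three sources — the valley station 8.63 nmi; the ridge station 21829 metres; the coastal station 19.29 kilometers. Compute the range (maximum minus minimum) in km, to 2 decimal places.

5.85 km

the valley station: 8.63 nmi = 15.9828 km.
the ridge station: 21829 m = 21.8290 km.
Spread: 21.8290 − 15.9828 = 5.85 km.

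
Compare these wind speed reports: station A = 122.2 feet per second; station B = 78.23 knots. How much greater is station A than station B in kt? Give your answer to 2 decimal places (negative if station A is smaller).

station A: 122.2 ft/s = 72.4015 kt.
Difference: 72.4015 − 78.2300 = -5.83 kt.

-5.83 kt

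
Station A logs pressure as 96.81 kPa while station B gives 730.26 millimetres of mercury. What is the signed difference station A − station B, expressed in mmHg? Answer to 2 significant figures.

-4.1 mmHg

station A: 96.81 kPa = 726.135 mmHg.
Difference: 726.135 − 730.260 = -4.1 mmHg.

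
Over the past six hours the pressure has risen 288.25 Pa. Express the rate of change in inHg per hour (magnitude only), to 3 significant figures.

0.0142 inHg per hour

288.25 Pa / 6 h × 0.0002953 inHg/Pa = 0.0142 inHg/h.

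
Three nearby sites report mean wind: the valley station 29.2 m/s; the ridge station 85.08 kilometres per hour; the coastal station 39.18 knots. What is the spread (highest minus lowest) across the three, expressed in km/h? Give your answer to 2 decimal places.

32.56 km/h

the valley station: 29.2 m/s = 105.1200 km/h.
the coastal station: 39.18 kt = 72.5614 km/h.
Spread: 105.1200 − 72.5614 = 32.56 km/h.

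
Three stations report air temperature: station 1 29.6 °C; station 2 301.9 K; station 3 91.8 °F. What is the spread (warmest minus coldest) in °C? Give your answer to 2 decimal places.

4.47 °C

station 2: 301.9 K = 28.750 °C.
station 3: 91.8 °F = 33.222 °C.
Spread: 33.222 − 28.750 = 4.472 °C.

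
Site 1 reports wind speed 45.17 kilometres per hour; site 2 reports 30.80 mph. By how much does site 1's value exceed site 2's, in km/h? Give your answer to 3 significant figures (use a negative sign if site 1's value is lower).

site 2: 30.80 mph = 49.5678 km/h.
Difference: 45.1700 − 49.5678 = -4.40 km/h.

-4.40 km/h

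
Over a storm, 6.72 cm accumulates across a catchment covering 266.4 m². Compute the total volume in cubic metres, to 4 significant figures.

Depth: 6.72 cm × 10 = 67.2 mm.
1 mm over 1 m² is 1 L, so volume = 67.2 × 266.4 = 17902.08 L = 17.90 m³.

17.90 cubic metres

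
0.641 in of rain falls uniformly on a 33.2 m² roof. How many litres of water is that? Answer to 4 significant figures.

Depth: 0.641 in × 25.4 = 16.2814 mm.
1 mm over 1 m² is 1 L, so volume = 16.2814 × 33.2 = 540.54248 L ≈ 540.5 L.

540.5 litres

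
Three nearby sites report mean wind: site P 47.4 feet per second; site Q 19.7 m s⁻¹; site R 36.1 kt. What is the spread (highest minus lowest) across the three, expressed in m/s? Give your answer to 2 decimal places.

site P: 47.4 ft/s = 14.4475 m/s.
site R: 36.1 kt = 18.5714 m/s.
Spread: 19.7000 − 14.4475 = 5.25 m/s.

5.25 m/s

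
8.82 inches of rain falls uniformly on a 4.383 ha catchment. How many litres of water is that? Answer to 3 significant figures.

9820000 litres

Depth: 8.82 in × 25.4 = 224.028 mm.
Area: 4.383 ha = 43830 m².
1 mm over 1 m² is 1 L, so volume = 224.028 × 43830 = 9819147.2 L ≈ 9820000 L.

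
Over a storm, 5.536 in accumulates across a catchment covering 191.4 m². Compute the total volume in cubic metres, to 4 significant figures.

26.91 cubic metres

Depth: 5.536 in × 25.4 = 140.6144 mm.
1 mm over 1 m² is 1 L, so volume = 140.6144 × 191.4 = 26913.596 L = 26.91 m³.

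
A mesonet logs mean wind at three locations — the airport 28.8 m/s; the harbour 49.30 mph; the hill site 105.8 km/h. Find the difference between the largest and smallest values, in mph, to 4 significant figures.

the airport: 28.8 m/s = 64.4238 mph.
the hill site: 105.8 km/h = 65.7411 mph.
Spread: 65.7411 − 49.3000 = 16.44 mph.

16.44 mph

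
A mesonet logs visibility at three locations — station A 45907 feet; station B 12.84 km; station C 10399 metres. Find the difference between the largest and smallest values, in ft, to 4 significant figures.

station B: 12.84 km = 42125.98 ft.
station C: 10399 m = 34117.45 ft.
Spread: 45907.00 − 34117.45 = 11790 ft.

11790 ft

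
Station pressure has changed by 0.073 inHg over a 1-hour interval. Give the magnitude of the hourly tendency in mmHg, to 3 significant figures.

0.073 inHg / 1 h × 25.4 mmHg/inHg = 1.85 mmHg/h.

1.85 mmHg per hour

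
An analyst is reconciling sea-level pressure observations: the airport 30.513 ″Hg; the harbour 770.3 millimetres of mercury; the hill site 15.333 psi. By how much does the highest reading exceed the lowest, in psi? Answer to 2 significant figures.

the airport: 30.513 inHg = 14.9866 psi.
the harbour: 770.3 mmHg = 14.8951 psi.
Spread: 15.3330 − 14.8951 = 0.44 psi.

0.44 psi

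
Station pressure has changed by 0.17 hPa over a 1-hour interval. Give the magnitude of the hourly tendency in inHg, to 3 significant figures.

0.00502 inHg per hour

0.17 hPa / 1 h × 0.02953 inHg/hPa = 0.00502 inHg/h.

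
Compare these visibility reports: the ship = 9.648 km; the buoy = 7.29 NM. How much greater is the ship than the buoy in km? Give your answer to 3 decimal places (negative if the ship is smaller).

the buoy: 7.29 nmi = 13.50108 km.
Difference: 9.64800 − 13.50108 = -3.853 km.

-3.853 km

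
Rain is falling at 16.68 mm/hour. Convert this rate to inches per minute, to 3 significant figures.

16.68 mm/hour × 0.0393701 in/mm × 0.0166667 hour/minute = 0.0109 in/minute.

0.0109 in/minute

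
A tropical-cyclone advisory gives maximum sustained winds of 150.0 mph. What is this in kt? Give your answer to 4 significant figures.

1 mph = 0.868976 kt, so 150.0 × 0.868976 = 130.3 kt.

130.3 kt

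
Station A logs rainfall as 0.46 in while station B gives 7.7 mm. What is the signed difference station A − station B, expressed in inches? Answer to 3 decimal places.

0.157 in

station B: 7.7 mm = 0.30315 in.
Difference: 0.46000 − 0.30315 = 0.157 in.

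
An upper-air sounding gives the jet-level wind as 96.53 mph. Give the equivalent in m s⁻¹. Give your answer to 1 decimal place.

1 mph = 0.44704 m/s, so 96.53 × 0.44704 = 43.2 m/s.

43.2 m/s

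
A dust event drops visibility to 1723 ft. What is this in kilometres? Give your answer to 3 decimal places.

1 ft = 0.0003048 km, so 1723 × 0.0003048 = 0.525 km.

0.525 km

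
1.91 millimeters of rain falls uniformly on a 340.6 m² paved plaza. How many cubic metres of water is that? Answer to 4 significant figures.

1 mm over 1 m² is 1 L, so volume = 1.91 × 340.6 = 650.546 L = 0.6505 m³.

0.6505 cubic metres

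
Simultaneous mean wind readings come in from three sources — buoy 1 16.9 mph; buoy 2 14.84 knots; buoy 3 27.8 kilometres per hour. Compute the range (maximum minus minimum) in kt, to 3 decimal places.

buoy 1: 16.9 mph = 14.68570 kt.
buoy 3: 27.8 km/h = 15.01080 kt.
Spread: 15.01080 − 14.68570 = 0.325 kt.

0.325 kt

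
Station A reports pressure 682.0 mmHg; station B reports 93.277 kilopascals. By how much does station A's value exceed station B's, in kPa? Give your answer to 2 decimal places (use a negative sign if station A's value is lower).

-2.35 kPa

station A: 682.0 mmHg = 90.9259 kPa.
Difference: 90.9259 − 93.2770 = -2.35 kPa.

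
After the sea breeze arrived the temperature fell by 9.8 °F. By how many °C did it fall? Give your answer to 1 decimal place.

5.4 °C

Converting a difference, only the 9/5 scale factor applies: Δ°C = 9.8 × 0.5556 = 5.4 °C.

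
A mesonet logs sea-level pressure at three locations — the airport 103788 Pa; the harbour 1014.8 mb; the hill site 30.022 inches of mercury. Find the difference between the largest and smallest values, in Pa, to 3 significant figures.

2310 Pa

the harbour: 1014.8 mb = 101480.00 Pa.
the hill site: 30.022 inHg = 101666.17 Pa.
Spread: 103788.00 − 101480.00 = 2310 Pa.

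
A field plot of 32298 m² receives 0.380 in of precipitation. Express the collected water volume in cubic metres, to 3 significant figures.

Depth: 0.380 in × 25.4 = 9.652 mm.
1 mm over 1 m² is 1 L, so volume = 9.652 × 32298 = 311740.3 L = 312 m³.

312 cubic metres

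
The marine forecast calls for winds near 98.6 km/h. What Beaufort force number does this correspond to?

98.6 km/h = 27.4 m/s, which is Beaufort 10 (storm, 24.5–28.4 m/s).

Beaufort force 10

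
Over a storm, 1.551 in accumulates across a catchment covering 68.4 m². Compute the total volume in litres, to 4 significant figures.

2695 litres

Depth: 1.551 in × 25.4 = 39.3954 mm.
1 mm over 1 m² is 1 L, so volume = 39.3954 × 68.4 = 2694.6454 L ≈ 2695 L.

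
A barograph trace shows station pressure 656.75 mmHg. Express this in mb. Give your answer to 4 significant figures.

875.6 mb

1 mmHg = 1.33322 mb, so 656.75 × 1.33322 = 875.6 mb.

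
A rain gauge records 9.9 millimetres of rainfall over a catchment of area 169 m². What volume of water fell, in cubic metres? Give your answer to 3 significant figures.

1 mm over 1 m² is 1 L, so volume = 9.9 × 169 = 1673.1 L = 1.67 m³.

1.67 cubic metres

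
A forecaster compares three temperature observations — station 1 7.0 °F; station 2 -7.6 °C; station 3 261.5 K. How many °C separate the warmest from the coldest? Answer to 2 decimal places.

6.29 °C

station 1: 7.0 °F = -13.889 °C.
station 3: 261.5 K = -11.650 °C.
Spread: (-7.600) − (-13.889) = 6.289 °C.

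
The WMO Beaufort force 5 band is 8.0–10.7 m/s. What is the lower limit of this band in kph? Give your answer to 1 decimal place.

28.8 km/h

8.0–10.7 m/s × 3.6 = 28.8–38.5 km/h.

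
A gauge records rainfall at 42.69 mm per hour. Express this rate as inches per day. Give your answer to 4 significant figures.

40.34 in/day

42.69 mm/hour × 0.0393701 in/mm × 24 hour/day = 40.34 in/day.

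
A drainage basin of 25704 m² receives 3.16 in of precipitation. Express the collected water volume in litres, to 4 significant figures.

Depth: 3.16 in × 25.4 = 80.264 mm.
1 mm over 1 m² is 1 L, so volume = 80.264 × 25704 = 2063105.9 L ≈ 2063000 L.

2063000 litres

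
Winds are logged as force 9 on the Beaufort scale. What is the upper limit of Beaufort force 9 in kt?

Beaufort 9 (strong gale) spans 41–47 knots.

47 kt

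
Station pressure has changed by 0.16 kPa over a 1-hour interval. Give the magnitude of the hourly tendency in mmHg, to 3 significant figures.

1.20 mmHg per hour

0.16 kPa / 1 h × 7.50062 mmHg/kPa = 1.20 mmHg/h.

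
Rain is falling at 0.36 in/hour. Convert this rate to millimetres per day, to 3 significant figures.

219 mm/day

0.36 in/hour × 25.4 mm/in × 24 hour/day = 219 mm/day.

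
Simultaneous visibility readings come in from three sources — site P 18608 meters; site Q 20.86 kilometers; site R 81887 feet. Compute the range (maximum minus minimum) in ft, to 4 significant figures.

20840 ft

site P: 18608 m = 61049.87 ft.
site Q: 20.86 km = 68438.32 ft.
Spread: 81887.00 − 61049.87 = 20840 ft.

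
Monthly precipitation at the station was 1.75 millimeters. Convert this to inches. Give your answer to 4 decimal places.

0.0689 in

1 mm = 0.0393701 in, so 1.75 × 0.0393701 = 0.0689 in.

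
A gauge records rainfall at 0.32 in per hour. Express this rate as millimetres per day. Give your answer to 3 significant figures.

195 mm/day

0.32 in/hour × 25.4 mm/in × 24 hour/day = 195 mm/day.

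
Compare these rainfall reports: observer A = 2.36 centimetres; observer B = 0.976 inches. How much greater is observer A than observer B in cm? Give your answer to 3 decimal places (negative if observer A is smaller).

-0.119 cm

observer B: 0.976 in = 2.47904 cm.
Difference: 2.36000 − 2.47904 = -0.119 cm.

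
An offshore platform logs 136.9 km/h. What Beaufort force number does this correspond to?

136.9 km/h = 38.0 m/s, which is Beaufort 12 (hurricane force, ≥32.7 m/s).

Beaufort force 12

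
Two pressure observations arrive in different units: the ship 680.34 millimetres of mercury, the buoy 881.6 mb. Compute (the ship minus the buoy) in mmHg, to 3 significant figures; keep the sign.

19.1 mmHg

the buoy: 881.6 mb = 661.254 mmHg.
Difference: 680.340 − 661.254 = 19.1 mmHg.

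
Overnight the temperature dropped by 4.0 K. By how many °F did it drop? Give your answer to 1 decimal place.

A change of 1 °C equals a change of 1.8 °F: Δ°F = 4.0 × 1.8 = 7.2 °F.

7.2 °F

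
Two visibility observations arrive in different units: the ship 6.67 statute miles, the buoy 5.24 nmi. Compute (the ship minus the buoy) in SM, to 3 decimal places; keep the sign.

the buoy: 5.24 nmi = 6.03008 SM.
Difference: 6.67000 − 6.03008 = 0.640 SM.

0.640 SM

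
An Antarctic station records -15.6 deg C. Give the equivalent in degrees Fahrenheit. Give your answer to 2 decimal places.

°F = °C × 9/5 + 32 = -15.6 × 1.8 + 32 = 3.92 °F.

3.92 °F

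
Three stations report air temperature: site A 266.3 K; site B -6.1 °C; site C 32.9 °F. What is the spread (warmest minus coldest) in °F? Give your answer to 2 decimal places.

13.23 °F

site A: 266.3 K = -6.850 °C.
site C: 32.9 °F = 0.500 °C.
Spread: 0.500 − (-6.850) = 7.350 °C = 13.23 °F.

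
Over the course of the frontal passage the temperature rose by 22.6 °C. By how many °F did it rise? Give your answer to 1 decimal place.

Converting a difference, only the 9/5 scale factor applies: Δ°F = 22.6 × 1.8 = 40.7 °F.

40.7 °F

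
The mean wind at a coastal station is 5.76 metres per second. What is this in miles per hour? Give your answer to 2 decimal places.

1 m/s = 2.23694 mph, so 5.76 × 2.23694 = 12.88 mph.

12.88 mph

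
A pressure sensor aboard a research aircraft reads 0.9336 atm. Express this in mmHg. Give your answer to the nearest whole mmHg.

710 mmHg

1 atm = 760 mmHg, so 0.9336 × 760 = 710 mmHg.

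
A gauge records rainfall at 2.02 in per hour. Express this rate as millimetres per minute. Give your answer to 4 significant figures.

2.02 in/hour × 25.4 mm/in × 0.0166667 hour/minute = 0.8551 mm/minute.

0.8551 mm/minute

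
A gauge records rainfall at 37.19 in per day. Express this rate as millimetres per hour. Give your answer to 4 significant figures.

39.36 mm/hour

37.19 in/day × 25.4 mm/in × 0.0416667 day/hour = 39.36 mm/hour.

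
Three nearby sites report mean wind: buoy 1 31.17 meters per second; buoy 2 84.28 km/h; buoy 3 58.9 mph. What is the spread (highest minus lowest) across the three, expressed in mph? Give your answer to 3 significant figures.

buoy 1: 31.17 m/s = 69.725 mph.
buoy 2: 84.28 km/h = 52.369 mph.
Spread: 69.725 − 52.369 = 17.4 mph.

17.4 mph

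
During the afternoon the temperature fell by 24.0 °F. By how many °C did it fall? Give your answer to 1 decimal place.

13.3 °C

A change of 1 °C equals a change of 1.8 °F: Δ°C = 24.0 × 0.5556 = 13.3 °C.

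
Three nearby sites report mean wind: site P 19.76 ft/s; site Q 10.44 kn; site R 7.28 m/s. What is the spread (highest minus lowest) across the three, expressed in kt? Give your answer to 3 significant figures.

3.71 kt

site P: 19.76 ft/s = 11.7075 kt.
site R: 7.28 m/s = 14.1512 kt.
Spread: 14.1512 − 10.4400 = 3.71 kt.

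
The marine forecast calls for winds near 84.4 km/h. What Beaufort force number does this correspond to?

Beaufort force 9

84.4 km/h = 23.4 m/s, which is Beaufort 9 (strong gale, 20.8–24.4 m/s).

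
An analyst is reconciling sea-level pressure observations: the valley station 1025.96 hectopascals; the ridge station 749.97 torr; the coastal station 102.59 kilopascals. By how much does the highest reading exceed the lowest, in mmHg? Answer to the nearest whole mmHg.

the valley station: 1025.96 hPa = 769.53 mmHg.
the coastal station: 102.59 kPa = 769.49 mmHg.
Spread: 769.53 − 749.97 = 20 mmHg.

20 mmHg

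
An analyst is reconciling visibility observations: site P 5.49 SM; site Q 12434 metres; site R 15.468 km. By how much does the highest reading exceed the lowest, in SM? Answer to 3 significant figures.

4.12 SM

site Q: 12434 m = 7.7261 SM.
site R: 15.468 km = 9.6114 SM.
Spread: 9.6114 − 5.4900 = 4.12 SM.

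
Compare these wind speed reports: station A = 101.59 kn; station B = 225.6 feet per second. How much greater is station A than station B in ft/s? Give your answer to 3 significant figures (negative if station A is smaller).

station A: 101.59 kt = 171.465 ft/s.
Difference: 171.465 − 225.600 = -54.1 ft/s.

-54.1 ft/s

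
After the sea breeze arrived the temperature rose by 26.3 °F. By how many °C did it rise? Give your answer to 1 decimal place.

For a temperature change the 32° offset cancels: Δ°C = 26.3 × 0.5556 = 14.6 °C.

14.6 °C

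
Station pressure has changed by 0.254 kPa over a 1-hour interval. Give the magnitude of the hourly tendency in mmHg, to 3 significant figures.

0.254 kPa / 1 h × 7.50062 mmHg/kPa = 1.91 mmHg/h.

1.91 mmHg per hour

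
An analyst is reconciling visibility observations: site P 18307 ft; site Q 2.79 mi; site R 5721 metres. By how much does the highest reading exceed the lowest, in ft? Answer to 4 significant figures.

4038 ft

site Q: 2.79 SM = 14731.20 ft.
site R: 5721 m = 18769.69 ft.
Spread: 18769.69 − 14731.20 = 4038 ft.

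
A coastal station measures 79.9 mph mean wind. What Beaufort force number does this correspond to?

79.9 mph = 35.7 m/s, which is Beaufort 12 (hurricane force, ≥32.7 m/s).

Beaufort force 12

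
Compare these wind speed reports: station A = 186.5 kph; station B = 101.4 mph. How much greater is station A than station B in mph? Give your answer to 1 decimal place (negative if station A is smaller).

station A: 186.5 km/h = 115.886 mph.
Difference: 115.886 − 101.400 = 14.5 mph.

14.5 mph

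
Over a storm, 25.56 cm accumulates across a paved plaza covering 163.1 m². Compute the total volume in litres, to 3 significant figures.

41700 litres

Depth: 25.56 cm × 10 = 255.6 mm.
1 mm over 1 m² is 1 L, so volume = 255.6 × 163.1 = 41688.36 L ≈ 41700 L.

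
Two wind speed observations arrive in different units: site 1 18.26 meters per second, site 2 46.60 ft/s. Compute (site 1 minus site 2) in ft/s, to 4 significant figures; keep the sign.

site 1: 18.26 m/s = 59.9081 ft/s.
Difference: 59.9081 − 46.6000 = 13.31 ft/s.

13.31 ft/s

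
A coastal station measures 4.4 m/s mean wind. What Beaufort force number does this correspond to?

4.4 m/s lies in the Beaufort 3 band (gentle breeze, 3.4–5.4 m/s).

Beaufort force 3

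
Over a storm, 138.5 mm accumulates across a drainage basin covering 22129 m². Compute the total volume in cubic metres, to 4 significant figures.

3065 cubic metres

1 mm over 1 m² is 1 L, so volume = 138.5 × 22129 = 3064866.5 L = 3065 m³.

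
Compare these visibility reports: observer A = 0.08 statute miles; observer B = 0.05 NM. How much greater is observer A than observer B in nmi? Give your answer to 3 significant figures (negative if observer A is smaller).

0.0195 nmi

observer A: 0.08 SM = 0.069518 nmi.
Difference: 0.069518 − 0.050000 = 0.0195 nmi.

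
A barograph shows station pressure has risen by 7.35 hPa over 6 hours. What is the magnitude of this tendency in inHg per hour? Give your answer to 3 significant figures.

0.0362 inHg per hour

7.35 hPa / 6 h × 0.02953 inHg/hPa = 0.0362 inHg/h.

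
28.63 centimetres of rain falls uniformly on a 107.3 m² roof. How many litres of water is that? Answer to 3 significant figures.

30700 litres

Depth: 28.63 cm × 10 = 286.3 mm.
1 mm over 1 m² is 1 L, so volume = 286.3 × 107.3 = 30719.99 L ≈ 30700 L.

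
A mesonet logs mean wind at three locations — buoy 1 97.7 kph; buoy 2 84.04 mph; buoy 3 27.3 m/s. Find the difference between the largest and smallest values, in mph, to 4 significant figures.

23.33 mph

buoy 1: 97.7 km/h = 60.7080 mph.
buoy 3: 27.3 m/s = 61.0684 mph.
Spread: 84.0400 − 60.7080 = 23.33 mph.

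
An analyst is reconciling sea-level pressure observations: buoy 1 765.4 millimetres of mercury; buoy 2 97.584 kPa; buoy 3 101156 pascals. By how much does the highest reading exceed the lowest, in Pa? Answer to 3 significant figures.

4460 Pa

buoy 1: 765.4 mmHg = 102044.96 Pa.
buoy 2: 97.584 kPa = 97584.00 Pa.
Spread: 102044.96 − 97584.00 = 4460 Pa.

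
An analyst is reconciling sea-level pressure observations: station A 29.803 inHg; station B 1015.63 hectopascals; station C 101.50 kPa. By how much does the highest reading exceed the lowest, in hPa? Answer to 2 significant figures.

6.4 hPa

station A: 29.803 inHg = 1009.246 hPa.
station C: 101.50 kPa = 1015.000 hPa.
Spread: 1015.630 − 1009.246 = 6.4 hPa.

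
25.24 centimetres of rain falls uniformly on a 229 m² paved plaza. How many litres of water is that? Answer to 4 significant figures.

57800 litres

Depth: 25.24 cm × 10 = 252.4 mm.
1 mm over 1 m² is 1 L, so volume = 252.4 × 229 = 57799.6 L ≈ 57800 L.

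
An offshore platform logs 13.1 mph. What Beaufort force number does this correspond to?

Beaufort force 4

13.1 mph = 5.9 m/s, which is Beaufort 4 (moderate breeze, 5.5–7.9 m/s).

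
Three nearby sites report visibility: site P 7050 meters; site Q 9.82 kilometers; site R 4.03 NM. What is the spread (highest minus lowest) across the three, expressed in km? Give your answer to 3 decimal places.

site P: 7050 m = 7.05000 km.
site R: 4.03 nmi = 7.46356 km.
Spread: 9.82000 − 7.05000 = 2.770 km.

2.770 km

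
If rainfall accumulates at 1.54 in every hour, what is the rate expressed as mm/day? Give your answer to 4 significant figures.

938.8 mm/day

1.54 in/hour × 25.4 mm/in × 24 hour/day = 938.8 mm/day.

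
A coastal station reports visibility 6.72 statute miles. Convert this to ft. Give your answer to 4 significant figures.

1 SM = 5280 ft, so 6.72 × 5280 = 35480 ft.

35480 ft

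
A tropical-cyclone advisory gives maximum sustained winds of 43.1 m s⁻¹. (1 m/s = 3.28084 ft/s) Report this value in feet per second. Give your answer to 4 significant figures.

141.4 ft/s

1 m/s = 3.28084 ft/s, so 43.1 × 3.28084 = 141.4 ft/s.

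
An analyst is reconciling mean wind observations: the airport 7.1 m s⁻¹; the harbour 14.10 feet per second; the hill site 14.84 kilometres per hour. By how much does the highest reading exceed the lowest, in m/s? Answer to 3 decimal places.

2.978 m/s

the harbour: 14.10 ft/s = 4.29768 m/s.
the hill site: 14.84 km/h = 4.12222 m/s.
Spread: 7.10000 − 4.12222 = 2.978 m/s.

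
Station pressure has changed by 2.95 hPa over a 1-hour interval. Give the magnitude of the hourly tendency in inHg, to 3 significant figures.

0.0871 inHg per hour

2.95 hPa / 1 h × 0.02953 inHg/hPa = 0.0871 inHg/h.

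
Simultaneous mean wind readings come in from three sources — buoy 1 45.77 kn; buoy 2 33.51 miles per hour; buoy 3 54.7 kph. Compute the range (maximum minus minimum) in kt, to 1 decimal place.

buoy 2: 33.51 mph = 29.119 kt.
buoy 3: 54.7 km/h = 29.536 kt.
Spread: 45.770 − 29.119 = 16.7 kt.

16.7 kt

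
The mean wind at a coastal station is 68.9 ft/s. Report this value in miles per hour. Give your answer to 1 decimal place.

47.0 mph

1 ft/s = 0.681818 mph, so 68.9 × 0.681818 = 47.0 mph.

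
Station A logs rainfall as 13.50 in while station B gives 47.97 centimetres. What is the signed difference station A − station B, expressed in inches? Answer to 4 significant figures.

-5.386 in

station B: 47.97 cm = 18.88583 in.
Difference: 13.50000 − 18.88583 = -5.386 in.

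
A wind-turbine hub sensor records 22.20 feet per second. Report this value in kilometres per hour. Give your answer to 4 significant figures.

1 ft/s = 1.09728 km/h, so 22.20 × 1.09728 = 24.36 km/h.

24.36 km/h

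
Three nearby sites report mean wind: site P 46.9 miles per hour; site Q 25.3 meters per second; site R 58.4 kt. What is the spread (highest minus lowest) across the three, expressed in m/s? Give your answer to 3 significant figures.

9.08 m/s

site P: 46.9 mph = 20.9662 m/s.
site R: 58.4 kt = 30.0436 m/s.
Spread: 30.0436 − 20.9662 = 9.08 m/s.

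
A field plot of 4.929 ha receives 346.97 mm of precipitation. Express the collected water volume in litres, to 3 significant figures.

17100000 litres

Area: 4.929 ha = 49290 m².
1 mm over 1 m² is 1 L, so volume = 346.97 × 49290 = 17102151 L ≈ 17100000 L.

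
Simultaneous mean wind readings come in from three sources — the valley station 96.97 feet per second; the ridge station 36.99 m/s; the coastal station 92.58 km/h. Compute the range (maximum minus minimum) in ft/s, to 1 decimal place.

the ridge station: 36.99 m/s = 121.358 ft/s.
the coastal station: 92.58 km/h = 84.372 ft/s.
Spread: 121.358 − 84.372 = 37.0 ft/s.

37.0 ft/s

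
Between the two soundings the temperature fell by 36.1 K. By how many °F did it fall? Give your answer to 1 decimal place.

A change of 1 °C equals a change of 1.8 °F: Δ°F = 36.1 × 1.8 = 65.0 °F.

65.0 °F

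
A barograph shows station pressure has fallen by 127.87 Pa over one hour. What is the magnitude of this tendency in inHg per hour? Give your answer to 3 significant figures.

0.0378 inHg per hour

127.87 Pa / 1 h × 0.0002953 inHg/Pa = 0.0378 inHg/h.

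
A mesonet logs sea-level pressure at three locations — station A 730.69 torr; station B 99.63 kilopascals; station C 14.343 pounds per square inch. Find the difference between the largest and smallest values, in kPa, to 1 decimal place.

station A: 730.69 mmHg = 97.417 kPa.
station C: 14.343 psi = 98.892 kPa.
Spread: 99.630 − 97.417 = 2.2 kPa.

2.2 kPa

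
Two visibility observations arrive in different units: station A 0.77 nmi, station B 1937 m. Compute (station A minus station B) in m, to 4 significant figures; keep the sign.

station A: 0.77 nmi = 1426.040 m.
Difference: 1426.040 − 1937.000 = -511.0 m.

-511.0 m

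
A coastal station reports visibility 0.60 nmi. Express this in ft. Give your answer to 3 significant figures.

1 nmi = 6076.12 ft, so 0.60 × 6076.12 = 3650 ft.

3650 ft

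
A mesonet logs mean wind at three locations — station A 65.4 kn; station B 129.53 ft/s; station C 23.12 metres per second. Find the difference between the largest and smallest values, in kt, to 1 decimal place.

station B: 129.53 ft/s = 76.744 kt.
station C: 23.12 m/s = 44.942 kt.
Spread: 76.744 − 44.942 = 31.8 kt.

31.8 kt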